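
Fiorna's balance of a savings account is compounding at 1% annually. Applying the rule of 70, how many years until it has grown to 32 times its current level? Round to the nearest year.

At 1% it doubles every 70/1 ≈ 70.00 years.
32 = 2^5, so 5 doublings → 350 years.

about 350 years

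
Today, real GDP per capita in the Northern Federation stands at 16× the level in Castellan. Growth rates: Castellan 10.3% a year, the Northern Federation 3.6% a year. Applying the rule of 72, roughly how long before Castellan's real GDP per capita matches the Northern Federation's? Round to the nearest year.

Castellan gains on the Northern Federation at 10.3% − 3.6% = 6.7 points a year.
At that relative rate the gap halves every 72/6.7 ≈ 10.75 years.
A 16× gap closes after 4 halvings: 4 × 10.75 ≈ 43 years.

around 43 years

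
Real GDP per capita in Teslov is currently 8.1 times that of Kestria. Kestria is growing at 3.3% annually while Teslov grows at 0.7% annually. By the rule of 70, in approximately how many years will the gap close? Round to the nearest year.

Kestria gains on Teslov at 3.3% − 0.7% = 2.6 points a year.
At that relative rate the gap halves every 70/2.6 ≈ 26.92 years.
An 8.1 times gap takes log₂(8.1) ≈ 3.02 halvings to close: 3.02 × 26.92 ≈ 81 years.

about 81 years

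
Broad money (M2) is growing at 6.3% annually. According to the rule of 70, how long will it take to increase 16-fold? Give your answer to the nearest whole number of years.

Doubling time ≈ 70/6.3 = 11.11 years.
16 = 2^4, so 4 doublings → 44 years.

about 44 years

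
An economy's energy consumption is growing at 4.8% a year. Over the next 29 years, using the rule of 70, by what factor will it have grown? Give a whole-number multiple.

Doubling time ≈ 70/4.8 = 14.58 years.
29/14.58 ≈ 2 doublings, so about 2^2 = 4×.

4 times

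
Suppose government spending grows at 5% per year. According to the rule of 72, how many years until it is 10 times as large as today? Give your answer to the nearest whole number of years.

One doubling takes 72/5 = 14.40 years.
10× is log₂ 10 ≈ 3.32 doublings, so ≈ 3.32 × 14.40 = 48 years.

≈ 48 years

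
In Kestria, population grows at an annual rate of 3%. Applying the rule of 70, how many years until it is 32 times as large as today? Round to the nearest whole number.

approximately 117 years

At 3% it doubles every 70/3 ≈ 23.33 years.
32× is 5 doublings, so 5 × 23.33 ≈ 117 years.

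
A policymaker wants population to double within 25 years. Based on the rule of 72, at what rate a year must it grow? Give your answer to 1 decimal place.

2.9%

72 / 25 ≈ 2.88, so about 2.9% a year.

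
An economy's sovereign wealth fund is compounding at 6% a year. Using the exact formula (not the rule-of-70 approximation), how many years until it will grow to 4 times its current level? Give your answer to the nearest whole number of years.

24 years

t = ln(4) / ln(1 + 0.06) = 1.3863 / 0.058269 ≈ 23.79.
≈ 24 years.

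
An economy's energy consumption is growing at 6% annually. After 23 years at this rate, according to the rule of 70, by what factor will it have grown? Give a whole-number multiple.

approximately 4 times

70/6 ≈ 11.67 years per doubling.
23 years fits 2 doublings: 2^2 = 4.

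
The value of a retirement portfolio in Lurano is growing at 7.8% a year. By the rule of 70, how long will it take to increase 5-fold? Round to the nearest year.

roughly 21 years

Doubling time ≈ 70/7.8 = 8.97 years.
5× is log₂ 5 ≈ 2.32 doublings, so ≈ 2.32 × 8.97 = 21 years.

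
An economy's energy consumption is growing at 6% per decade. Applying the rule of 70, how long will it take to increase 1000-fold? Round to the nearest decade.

Doubling time ≈ 70/6 = 11.67 decades.
Reaching 1000× takes log₂(1000) ≈ 9.97 doublings.
9.97 × 11.67 ≈ 116 decades.

approximately 116 decades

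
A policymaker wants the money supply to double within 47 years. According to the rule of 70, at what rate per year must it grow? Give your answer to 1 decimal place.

roughly 1.5% per year

70 / 47 ≈ 1.49, so about 1.5% per year.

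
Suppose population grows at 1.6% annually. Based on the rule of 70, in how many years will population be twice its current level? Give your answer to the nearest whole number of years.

approximately 44 years

Doubling time ≈ 70 / 1.6 = 43.75 years.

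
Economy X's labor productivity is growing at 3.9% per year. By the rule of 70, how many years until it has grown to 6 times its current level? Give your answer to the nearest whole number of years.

Doubling time ≈ 70/3.9 = 17.95 years.
6× is log₂ 6 ≈ 2.58 doublings, so ≈ 2.58 × 17.95 = 46 years.

around 46 years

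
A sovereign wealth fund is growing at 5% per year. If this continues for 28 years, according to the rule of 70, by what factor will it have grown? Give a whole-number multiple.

approximately 4 times

70/5 ≈ 14.00 years per doubling.
28 years fits 2 doublings: 2^2 = 4.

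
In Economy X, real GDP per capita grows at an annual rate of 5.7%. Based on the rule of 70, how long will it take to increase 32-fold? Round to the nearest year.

At 5.7% it doubles every 70/5.7 ≈ 12.28 years.
32× is 5 doublings, so 5 × 12.28 ≈ 61 years.

approximately 61 years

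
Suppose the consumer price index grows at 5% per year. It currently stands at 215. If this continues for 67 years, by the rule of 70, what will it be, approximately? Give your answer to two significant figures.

≈ 5900

Doubling time ≈ 70/5 = 14.00 years.
67 years is 67/14.00 ≈ 4.79 doublings, a factor of 2^4.79 ≈ 27.67.
215 × 27.67 ≈ 5900.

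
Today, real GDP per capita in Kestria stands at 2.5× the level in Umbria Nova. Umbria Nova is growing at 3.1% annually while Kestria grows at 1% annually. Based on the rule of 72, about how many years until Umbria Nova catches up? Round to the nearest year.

Umbria Nova gains on Kestria at 3.1% − 1% = 2.1 points a year.
At that relative rate the gap halves every 72/2.1 ≈ 34.29 years.
A 2.5× gap takes log₂(2.5) ≈ 1.32 halvings to close: 1.32 × 34.29 ≈ 45 years.

45 years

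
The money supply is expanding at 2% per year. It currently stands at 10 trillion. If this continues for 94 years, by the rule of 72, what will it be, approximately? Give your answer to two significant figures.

Doubling time ≈ 72/2 = 36.00 years.
94 years is 94/36.00 ≈ 2.61 doublings, a factor of 2^2.61 ≈ 6.11.
10 × 6.11 ≈ 61 trillion.

≈ 61 trillion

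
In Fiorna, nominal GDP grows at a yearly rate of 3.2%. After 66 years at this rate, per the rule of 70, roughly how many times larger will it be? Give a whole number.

70/3.2 ≈ 21.88 years per doubling.
66 years fits 3 doublings: 2^3 = 8.

8 times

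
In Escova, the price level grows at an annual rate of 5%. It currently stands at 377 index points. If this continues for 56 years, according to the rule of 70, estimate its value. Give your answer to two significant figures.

approximately 6000 index points

It doubles every 70/5 ≈ 14.00 years, so 56 years is 4.00 doublings.
2^4.00 ≈ 16.00; 377 × 16.00 ≈ 6000 index points.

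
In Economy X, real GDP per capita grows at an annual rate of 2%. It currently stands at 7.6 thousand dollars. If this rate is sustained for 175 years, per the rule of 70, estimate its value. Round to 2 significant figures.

240 thousand dollars

Doubling time ≈ 70/2 = 35.00 years.
175 years is 175/35.00 ≈ 5.00 doublings, a factor of 2^5.00 ≈ 32.00.
7.6 × 32.00 ≈ 240 thousand dollars.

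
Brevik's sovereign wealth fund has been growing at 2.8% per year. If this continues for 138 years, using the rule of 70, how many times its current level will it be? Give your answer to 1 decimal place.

approximately 45.9 times

Doubles every ≈ 25.00 years (70/2.8).
138 years is 5.52 doublings; 2^5.52 ≈ 45.9×.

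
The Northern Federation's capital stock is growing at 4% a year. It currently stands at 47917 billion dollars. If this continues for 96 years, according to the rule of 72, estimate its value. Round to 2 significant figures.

about 1900000 billion dollars

Doubling time ≈ 72/4 = 18.00 years.
96 years is 96/18.00 ≈ 5.33 doublings, a factor of 2^5.33 ≈ 40.22.
47917 × 40.22 ≈ 1900000 billion dollars.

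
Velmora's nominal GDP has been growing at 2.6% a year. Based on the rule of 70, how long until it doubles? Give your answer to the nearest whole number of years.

At 2.6%, doubling takes about 70/2.6 = 26.92 years.

around 27 years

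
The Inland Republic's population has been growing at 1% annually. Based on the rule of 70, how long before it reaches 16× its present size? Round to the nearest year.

One doubling takes 70/1 = 70.00 years.
16× is 4 doublings, so 4 × 70.00 ≈ 280 years.

approximately 280 years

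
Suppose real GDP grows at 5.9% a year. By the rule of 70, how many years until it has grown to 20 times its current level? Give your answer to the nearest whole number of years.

about 51 years

One doubling takes 70/5.9 = 11.86 years.
20× is log₂ 20 ≈ 4.32 doublings, so ≈ 4.32 × 11.86 = 51 years.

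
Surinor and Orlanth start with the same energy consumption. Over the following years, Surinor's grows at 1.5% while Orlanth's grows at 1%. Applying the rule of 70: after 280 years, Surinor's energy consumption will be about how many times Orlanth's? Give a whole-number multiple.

about 4 times

Surinor pulls ahead at 0.5 pp per year, so the ratio doubles every 70/0.5 ≈ 140.00 years.
In 280 years that's 2.00 doublings: 2^2.00 ≈ 4.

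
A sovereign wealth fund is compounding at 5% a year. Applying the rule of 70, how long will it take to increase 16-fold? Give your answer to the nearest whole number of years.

about 56 years

One doubling takes 70/5 = 14.00 years.
Getting to 16× needs 4 doublings: 4 × 14.00 ≈ 56 years.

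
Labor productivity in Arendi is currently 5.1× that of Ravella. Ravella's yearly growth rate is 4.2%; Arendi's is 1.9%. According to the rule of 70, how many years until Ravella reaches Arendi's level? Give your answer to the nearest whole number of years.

around 72 years

What matters is the difference: 2.3 pp.
Rule of 70 on the gap: the ratio halves every 70/2.3 ≈ 30.43 years.
A 5.1× gap takes log₂(5.1) ≈ 2.35 halvings to close: 2.35 × 30.43 ≈ 72 years.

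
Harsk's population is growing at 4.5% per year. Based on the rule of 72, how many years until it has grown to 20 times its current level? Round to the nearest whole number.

At 4.5% it doubles every 72/4.5 ≈ 16.00 years.
20× is log₂ 20 ≈ 4.32 doublings, so ≈ 4.32 × 16.00 = 69 years.

about 69 years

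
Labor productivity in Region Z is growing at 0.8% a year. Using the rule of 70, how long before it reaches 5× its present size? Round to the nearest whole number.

203 years

At 0.8% it doubles every 70/0.8 ≈ 87.50 years.
Reaching 5× takes log₂(5) ≈ 2.32 doublings.
2.32 × 87.50 ≈ 203 years.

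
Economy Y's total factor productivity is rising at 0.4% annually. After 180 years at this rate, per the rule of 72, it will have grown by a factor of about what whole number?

≈ 2 times

At 0.4% one doubling takes ≈ 180.00 years; 180 years is 1 of them, so ×2.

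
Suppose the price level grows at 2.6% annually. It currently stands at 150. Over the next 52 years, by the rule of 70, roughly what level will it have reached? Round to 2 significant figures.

≈ 570

It doubles every 70/2.6 ≈ 26.92 years, so 52 years is 1.93 doublings.
2^1.93 ≈ 3.81; 150 × 3.81 ≈ 570.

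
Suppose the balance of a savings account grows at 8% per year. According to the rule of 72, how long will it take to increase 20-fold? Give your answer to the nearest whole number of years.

One doubling takes 72/8 = 9.00 years.
20× is log₂ 20 ≈ 4.32 doublings, so ≈ 4.32 × 9.00 = 39 years.

approximately 39 years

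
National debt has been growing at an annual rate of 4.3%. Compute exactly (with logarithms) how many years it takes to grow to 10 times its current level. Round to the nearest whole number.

55 years

t = ln(10) / ln(1 + 0.043) = 2.3026 / 0.042101 ≈ 54.69.
≈ 55 years.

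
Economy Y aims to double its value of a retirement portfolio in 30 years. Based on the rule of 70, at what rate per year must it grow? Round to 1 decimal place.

70 / 30 ≈ 2.33, so about 2.3% per year.

≈ 2.3% per year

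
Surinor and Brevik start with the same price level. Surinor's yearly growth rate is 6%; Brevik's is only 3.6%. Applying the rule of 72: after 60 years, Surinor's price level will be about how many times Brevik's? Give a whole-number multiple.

Surinor pulls ahead at 2.4 pp per year, so the ratio doubles every 72/2.4 ≈ 30.00 years.
In 60 years that's 2.00 doublings: 2^2.00 ≈ 4.

approximately 4 times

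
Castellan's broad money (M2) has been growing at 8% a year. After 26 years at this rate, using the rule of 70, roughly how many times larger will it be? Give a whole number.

Doubling time ≈ 70/8 = 8.75 years.
26/8.75 ≈ 3 doublings, so about 2^3 = 8×.

8 times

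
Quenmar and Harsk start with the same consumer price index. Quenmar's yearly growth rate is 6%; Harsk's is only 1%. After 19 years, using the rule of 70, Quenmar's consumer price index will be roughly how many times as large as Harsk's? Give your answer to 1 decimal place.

Quenmar pulls ahead at 5 pp per year, so the ratio doubles every 70/5 ≈ 14.00 years.
In 19 years that's 1.36 doublings: 2^1.36 ≈ 2.6.

approximately 2.6 times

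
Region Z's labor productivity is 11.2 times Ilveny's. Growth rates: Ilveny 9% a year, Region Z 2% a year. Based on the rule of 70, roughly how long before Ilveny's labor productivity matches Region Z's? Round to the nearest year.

≈ 35 years

Ilveny gains on Region Z at 9% − 2% = 7 points a year.
At that relative rate the gap halves every 70/7 ≈ 10.00 years.
An 11.2 times gap takes log₂(11.2) ≈ 3.49 halvings to close: 3.49 × 10.00 ≈ 35 years.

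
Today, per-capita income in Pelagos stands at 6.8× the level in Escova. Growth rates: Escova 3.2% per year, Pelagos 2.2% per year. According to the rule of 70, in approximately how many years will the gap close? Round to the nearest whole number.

The growth-rate gap is 3.2% − 2.2% = 1 percentage point.
So the ratio between them halves every 70/1 ≈ 70.00 years.
A 6.8× gap takes log₂(6.8) ≈ 2.77 halvings to close: 2.77 × 70.00 ≈ 194 years.

about 194 years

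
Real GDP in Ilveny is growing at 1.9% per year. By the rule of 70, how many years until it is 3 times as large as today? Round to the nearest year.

Doubling time ≈ 70/1.9 = 36.84 years.
Reaching 3× takes log₂(3) ≈ 1.58 doublings.
1.58 × 36.84 ≈ 58 years.

around 58 years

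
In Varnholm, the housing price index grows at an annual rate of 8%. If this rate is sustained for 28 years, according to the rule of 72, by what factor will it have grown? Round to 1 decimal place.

Doubling time ≈ 72/8 = 9.00 years.
28 years / 9.00 ≈ 3.11 doublings → factor 2^3.11 ≈ 8.6.

roughly 8.6 times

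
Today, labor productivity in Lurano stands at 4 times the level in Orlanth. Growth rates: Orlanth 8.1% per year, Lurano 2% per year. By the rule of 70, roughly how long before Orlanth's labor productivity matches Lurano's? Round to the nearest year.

The growth-rate gap is 8.1% − 2% = 6.1 percentage points.
So the ratio between them halves every 70/6.1 ≈ 11.48 years.
A 4 times gap closes after 2 halvings: 2 × 11.48 ≈ 23 years.

approximately 23 years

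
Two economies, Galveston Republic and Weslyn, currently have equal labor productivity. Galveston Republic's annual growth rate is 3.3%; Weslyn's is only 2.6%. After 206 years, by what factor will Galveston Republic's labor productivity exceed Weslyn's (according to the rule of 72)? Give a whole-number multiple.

Galveston Republic pulls ahead at 0.7 pp per year, so the ratio doubles every 72/0.7 ≈ 102.86 years.
In 206 years that's 2.00 doublings: 2^2.00 ≈ 4.

approximately 4 times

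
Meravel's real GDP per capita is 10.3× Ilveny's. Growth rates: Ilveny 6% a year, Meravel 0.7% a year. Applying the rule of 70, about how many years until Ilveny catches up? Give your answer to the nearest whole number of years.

The growth-rate gap is 6% − 0.7% = 5.3 percentage points.
So the ratio between them halves every 70/5.3 ≈ 13.21 years.
A 10.3× gap takes log₂(10.3) ≈ 3.36 halvings to close: 3.36 × 13.21 ≈ 44 years.

around 44 years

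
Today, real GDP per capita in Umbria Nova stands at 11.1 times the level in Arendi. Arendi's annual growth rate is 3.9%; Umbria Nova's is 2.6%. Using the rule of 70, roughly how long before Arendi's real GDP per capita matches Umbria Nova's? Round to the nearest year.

What matters is the difference: 1.3 pp.
Rule of 70 on the gap: the ratio halves every 70/1.3 ≈ 53.85 years.
An 11.1 times gap takes log₂(11.1) ≈ 3.47 halvings to close: 3.47 × 53.85 ≈ 187 years.

about 187 years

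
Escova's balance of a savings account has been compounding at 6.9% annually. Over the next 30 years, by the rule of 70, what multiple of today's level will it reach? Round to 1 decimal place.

Doubles every ≈ 10.14 years (70/6.9).
30 years is 2.96 doublings; 2^2.96 ≈ 7.8×.

roughly 7.8 times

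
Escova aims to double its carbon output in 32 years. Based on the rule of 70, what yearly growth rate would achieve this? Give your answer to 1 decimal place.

approximately 2.2% per year

70 / 32 ≈ 2.19, so about 2.2% per year.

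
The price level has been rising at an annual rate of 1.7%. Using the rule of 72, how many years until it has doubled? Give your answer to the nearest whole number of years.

≈ 42 years

72/1.7 ≈ 42.35, so it doubles roughly every 42 years.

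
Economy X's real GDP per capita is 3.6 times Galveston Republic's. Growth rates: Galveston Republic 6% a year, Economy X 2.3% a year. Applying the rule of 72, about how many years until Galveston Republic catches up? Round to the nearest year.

The growth-rate gap is 6% − 2.3% = 3.7 percentage points.
So the ratio between them halves every 72/3.7 ≈ 19.46 years.
A 3.6 times gap takes log₂(3.6) ≈ 1.85 halvings to close: 1.85 × 19.46 ≈ 36 years.

around 36 years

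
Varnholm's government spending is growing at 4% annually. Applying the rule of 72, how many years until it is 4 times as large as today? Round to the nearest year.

At 4% it doubles every 72/4 ≈ 18.00 years.
Getting to 4× needs 2 doublings: 2 × 18.00 ≈ 36 years.

≈ 36 years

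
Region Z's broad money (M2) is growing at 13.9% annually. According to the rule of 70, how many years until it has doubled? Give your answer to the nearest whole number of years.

around 5 years

Doubling time ≈ 70 / 13.9 = 5.04 years.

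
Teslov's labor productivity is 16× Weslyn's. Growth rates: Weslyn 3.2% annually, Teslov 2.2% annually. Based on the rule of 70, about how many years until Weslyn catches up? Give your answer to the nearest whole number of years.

The growth-rate gap is 3.2% − 2.2% = 1 percentage point.
So the ratio between them halves every 70/1 ≈ 70.00 years.
A 16× gap closes after 4 halvings: 4 × 70.00 ≈ 280 years.

roughly 280 years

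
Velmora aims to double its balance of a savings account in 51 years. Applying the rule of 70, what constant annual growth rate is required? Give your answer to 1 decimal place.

approximately 1.4% a year

70 / 51 ≈ 1.37, so about 1.4% a year.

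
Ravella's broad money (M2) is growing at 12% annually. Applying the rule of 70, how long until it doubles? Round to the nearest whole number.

approximately 6 years

At 12%, doubling takes about 70/12 = 5.83 years.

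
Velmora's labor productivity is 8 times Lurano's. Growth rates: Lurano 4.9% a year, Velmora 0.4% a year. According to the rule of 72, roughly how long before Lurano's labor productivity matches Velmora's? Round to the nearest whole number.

about 48 years

Lurano gains on Velmora at 4.9% − 0.4% = 4.5 points a year.
At that relative rate the gap halves every 72/4.5 ≈ 16.00 years.
An 8 times gap closes after 3 halvings: 3 × 16.00 ≈ 48 years.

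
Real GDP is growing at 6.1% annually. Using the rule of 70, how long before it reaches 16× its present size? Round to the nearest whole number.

46 years

One doubling takes 70/6.1 = 11.48 years.
16× is 4 doublings, so 4 × 11.48 ≈ 46 years.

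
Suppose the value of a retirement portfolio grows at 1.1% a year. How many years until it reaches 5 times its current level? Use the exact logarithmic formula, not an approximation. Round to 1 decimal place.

147.1 years

t = ln(5) / ln(1 + 0.011) = 1.6094 / 0.010940 ≈ 147.11.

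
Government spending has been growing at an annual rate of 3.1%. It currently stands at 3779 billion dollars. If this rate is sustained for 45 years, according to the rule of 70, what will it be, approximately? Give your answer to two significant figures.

Doubling time ≈ 70/3.1 = 22.58 years.
45 years is 45/22.58 ≈ 1.99 doublings, a factor of 2^1.99 ≈ 3.97.
3779 × 3.97 ≈ 15000 billion dollars.

≈ 15000 billion dollars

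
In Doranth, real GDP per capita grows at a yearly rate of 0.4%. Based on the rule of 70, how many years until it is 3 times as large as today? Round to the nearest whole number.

roughly 277 years

Doubling time ≈ 70/0.4 = 175.00 years.
3× is log₂ 3 ≈ 1.58 doublings, so ≈ 1.58 × 175.00 = 277 years.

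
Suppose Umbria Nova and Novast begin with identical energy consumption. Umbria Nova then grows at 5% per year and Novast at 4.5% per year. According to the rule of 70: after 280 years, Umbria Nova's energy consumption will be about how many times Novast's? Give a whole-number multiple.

Umbria Nova pulls ahead at 0.5 pp per year, so the ratio doubles every 70/0.5 ≈ 140.00 years.
In 280 years that's 2.00 doublings: 2^2.00 ≈ 4.

approximately 4 times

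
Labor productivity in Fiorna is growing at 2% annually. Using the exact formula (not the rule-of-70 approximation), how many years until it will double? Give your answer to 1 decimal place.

35.0 years

t = ln(2) / ln(1 + 0.02) = 0.6931 / 0.019803 ≈ 35.00.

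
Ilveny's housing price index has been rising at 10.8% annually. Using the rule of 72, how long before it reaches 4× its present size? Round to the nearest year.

One doubling takes 72/10.8 = 6.67 years.
4 = 2^2, so 2 doublings → 13 years.

around 13 years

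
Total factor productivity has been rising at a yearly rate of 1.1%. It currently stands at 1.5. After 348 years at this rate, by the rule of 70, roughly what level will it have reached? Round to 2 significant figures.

Doubling time ≈ 70/1.1 = 63.64 years.
348 years is 348/63.64 ≈ 5.47 doublings, a factor of 2^5.47 ≈ 44.32.
1.5 × 44.32 ≈ 66.

around 66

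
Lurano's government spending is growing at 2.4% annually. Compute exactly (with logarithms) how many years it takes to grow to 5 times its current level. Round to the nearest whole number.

t = ln(5) / ln(1 + 0.024) = 1.6094 / 0.023717 ≈ 67.86.
≈ 68 years.

68 years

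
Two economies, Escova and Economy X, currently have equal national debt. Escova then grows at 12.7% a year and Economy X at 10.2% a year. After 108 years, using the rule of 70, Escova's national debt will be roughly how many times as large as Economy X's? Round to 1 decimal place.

Only the 2.5-point difference matters.
70/2.5 ≈ 28.00 years per doubling of the ratio; 108 years gives 3.86 doublings, so ≈ 14.5×.

about 14.5 times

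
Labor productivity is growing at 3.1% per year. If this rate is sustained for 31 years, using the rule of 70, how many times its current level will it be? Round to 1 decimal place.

Doubles every ≈ 22.58 years (70/3.1).
31 years is 1.37 doublings; 2^1.37 ≈ 2.6×.

2.6 times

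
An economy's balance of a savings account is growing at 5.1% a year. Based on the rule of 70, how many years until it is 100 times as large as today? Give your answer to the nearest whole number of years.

91 years

One doubling takes 70/5.1 = 13.73 years.
Reaching 100× takes log₂(100) ≈ 6.64 doublings.
6.64 × 13.73 ≈ 91 years.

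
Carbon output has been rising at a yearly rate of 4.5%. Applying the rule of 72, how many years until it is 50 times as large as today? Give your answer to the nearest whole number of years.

At 4.5% it doubles every 72/4.5 ≈ 16.00 years.
Reaching 50× takes log₂(50) ≈ 5.64 doublings.
5.64 × 16.00 ≈ 90 years.

approximately 90 years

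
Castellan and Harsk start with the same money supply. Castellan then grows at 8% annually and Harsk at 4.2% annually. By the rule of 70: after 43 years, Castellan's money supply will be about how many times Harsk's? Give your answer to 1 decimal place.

roughly 5.0 times

Only the 3.8-point difference matters.
70/3.8 ≈ 18.42 years per doubling of the ratio; 43 years gives 2.33 doublings, so ≈ 5.0×.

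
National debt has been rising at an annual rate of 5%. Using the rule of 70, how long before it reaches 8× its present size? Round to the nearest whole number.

At 5% it doubles every 70/5 ≈ 14.00 years.
8× is 3 doublings, so 3 × 14.00 ≈ 42 years.

about 42 years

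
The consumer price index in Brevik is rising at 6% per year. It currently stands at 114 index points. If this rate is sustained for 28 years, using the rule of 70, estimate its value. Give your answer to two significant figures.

It doubles every 70/6 ≈ 11.67 years, so 28 years is 2.40 doublings.
2^2.40 ≈ 5.28; 114 × 5.28 ≈ 600 index points.

about 600 index points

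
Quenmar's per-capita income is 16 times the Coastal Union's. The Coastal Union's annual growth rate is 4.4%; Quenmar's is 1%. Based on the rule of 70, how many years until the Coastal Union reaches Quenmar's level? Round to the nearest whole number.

What matters is the difference: 3.4 pp.
Rule of 70 on the gap: the ratio halves every 70/3.4 ≈ 20.59 years.
A 16 times gap closes after 4 halvings: 4 × 20.59 ≈ 82 years.

around 82 years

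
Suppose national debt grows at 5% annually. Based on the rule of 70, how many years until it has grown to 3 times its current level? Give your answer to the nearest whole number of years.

At 5% it doubles every 70/5 ≈ 14.00 years.
3× is log₂ 3 ≈ 1.58 doublings, so ≈ 1.58 × 14.00 = 22 years.

about 22 years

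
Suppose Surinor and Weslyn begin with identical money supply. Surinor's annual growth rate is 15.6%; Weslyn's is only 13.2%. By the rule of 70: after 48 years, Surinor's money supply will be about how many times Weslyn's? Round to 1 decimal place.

about 3.1 times

Rate gap = 15.6% − 13.2% = 2.4 points.
The ratio doubles every 70/2.4 ≈ 29.17 years.
48/29.17 ≈ 1.65 doublings → ratio ≈ 2^1.65 ≈ 3.1.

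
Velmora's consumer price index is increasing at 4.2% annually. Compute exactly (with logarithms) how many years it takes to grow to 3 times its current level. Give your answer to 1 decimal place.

t = ln(3) / ln(1 + 0.042) = 1.0986 / 0.041142 ≈ 26.70.

26.7 years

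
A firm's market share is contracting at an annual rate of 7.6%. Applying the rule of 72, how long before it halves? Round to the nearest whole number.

approximately 9 years

Halving time ≈ 72 / 7.6 = 9.47 → 9 years.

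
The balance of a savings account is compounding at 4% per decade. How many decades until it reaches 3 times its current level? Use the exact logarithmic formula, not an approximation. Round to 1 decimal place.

t = ln(3) / ln(1 + 0.04) = 1.0986 / 0.039221 ≈ 28.01.

28.0 decades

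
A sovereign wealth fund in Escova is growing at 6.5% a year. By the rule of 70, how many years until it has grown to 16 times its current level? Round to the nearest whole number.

At 6.5% it doubles every 70/6.5 ≈ 10.77 years.
16× is 4 doublings, so 4 × 10.77 ≈ 43 years.

about 43 years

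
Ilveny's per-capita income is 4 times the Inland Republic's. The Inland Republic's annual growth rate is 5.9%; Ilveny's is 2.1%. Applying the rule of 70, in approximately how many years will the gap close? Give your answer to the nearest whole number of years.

the Inland Republic gains on Ilveny at 5.9% − 2.1% = 3.8 points a year.
At that relative rate the gap halves every 70/3.8 ≈ 18.42 years.
A 4 times gap closes after 2 halvings: 2 × 18.42 ≈ 37 years.

approximately 37 years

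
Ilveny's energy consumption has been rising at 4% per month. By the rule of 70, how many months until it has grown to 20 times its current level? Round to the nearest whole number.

76 months

Doubling time ≈ 70/4 = 17.50 months.
20× is log₂ 20 ≈ 4.32 doublings, so ≈ 4.32 × 17.50 = 76 months.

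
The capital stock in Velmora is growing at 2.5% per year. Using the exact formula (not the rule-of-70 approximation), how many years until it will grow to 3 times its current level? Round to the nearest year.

44 years

t = ln(3) / ln(1 + 0.025) = 1.0986 / 0.024693 ≈ 44.49.
≈ 44 years.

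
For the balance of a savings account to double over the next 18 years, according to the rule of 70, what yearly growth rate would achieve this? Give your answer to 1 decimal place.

70 / 18 ≈ 3.89, so about 3.9% per year.

approximately 3.9%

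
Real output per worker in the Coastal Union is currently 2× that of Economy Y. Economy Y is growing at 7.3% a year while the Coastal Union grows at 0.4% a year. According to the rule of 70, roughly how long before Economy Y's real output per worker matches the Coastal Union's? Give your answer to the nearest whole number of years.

≈ 10 years

The growth-rate gap is 7.3% − 0.4% = 6.9 percentage points.
So the ratio between them halves every 70/6.9 ≈ 10.14 years.
A 2× gap closes after 1 halving: 1 × 10.14 ≈ 10 years.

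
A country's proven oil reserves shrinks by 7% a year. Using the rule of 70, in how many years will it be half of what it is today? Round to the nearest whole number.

about 10 years

The rule works in reverse for decay: 70/7 ≈ 10.00 years to halve.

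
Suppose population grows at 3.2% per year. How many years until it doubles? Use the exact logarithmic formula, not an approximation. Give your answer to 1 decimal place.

22.0 years

t = ln(2) / ln(1 + 0.032) = 0.6931 / 0.031499 ≈ 22.00.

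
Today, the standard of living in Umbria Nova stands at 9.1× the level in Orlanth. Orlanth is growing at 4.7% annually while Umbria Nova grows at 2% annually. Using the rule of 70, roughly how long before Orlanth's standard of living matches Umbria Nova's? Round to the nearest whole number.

What matters is the difference: 2.7 pp.
Rule of 70 on the gap: the ratio halves every 70/2.7 ≈ 25.93 years.
A 9.1× gap takes log₂(9.1) ≈ 3.19 halvings to close: 3.19 × 25.93 ≈ 83 years.

approximately 83 years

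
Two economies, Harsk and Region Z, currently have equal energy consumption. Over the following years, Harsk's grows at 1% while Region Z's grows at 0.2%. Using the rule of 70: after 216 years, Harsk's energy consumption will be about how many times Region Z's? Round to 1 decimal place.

Only the 0.8-point difference matters.
70/0.8 ≈ 87.50 years per doubling of the ratio; 216 years gives 2.47 doublings, so ≈ 5.5×.

approximately 5.5 times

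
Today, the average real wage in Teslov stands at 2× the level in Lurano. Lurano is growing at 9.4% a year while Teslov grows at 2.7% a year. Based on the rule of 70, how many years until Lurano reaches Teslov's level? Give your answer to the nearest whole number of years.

about 10 years

The growth-rate gap is 9.4% − 2.7% = 6.7 percentage points.
So the ratio between them halves every 70/6.7 ≈ 10.45 years.
A 2× gap closes after 1 halving: 1 × 10.45 ≈ 10 years.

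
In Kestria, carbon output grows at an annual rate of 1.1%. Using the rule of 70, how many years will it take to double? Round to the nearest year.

At 1.1%, doubling takes about 70/1.1 = 63.64 years.

roughly 64 years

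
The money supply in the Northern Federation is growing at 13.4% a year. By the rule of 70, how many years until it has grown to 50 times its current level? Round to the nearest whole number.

One doubling takes 70/13.4 = 5.22 years.
50× is log₂ 50 ≈ 5.64 doublings, so ≈ 5.64 × 5.22 = 29 years.

≈ 29 years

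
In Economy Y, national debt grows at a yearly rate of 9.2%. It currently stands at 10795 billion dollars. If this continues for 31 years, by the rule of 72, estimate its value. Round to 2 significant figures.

Doubling time ≈ 72/9.2 = 7.83 years.
31 years is 31/7.83 ≈ 3.96 doublings, a factor of 2^3.96 ≈ 15.56.
10795 × 15.56 ≈ 170000 billion dollars.

≈ 170000 billion dollars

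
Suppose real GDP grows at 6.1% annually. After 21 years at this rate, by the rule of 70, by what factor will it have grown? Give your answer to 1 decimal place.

Doubles every ≈ 11.48 years (70/6.1).
21 years is 1.83 doublings; 2^1.83 ≈ 3.6×.

around 3.6 times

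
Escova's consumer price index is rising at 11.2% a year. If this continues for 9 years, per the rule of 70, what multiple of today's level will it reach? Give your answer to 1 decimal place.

Doubling time ≈ 70/11.2 = 6.25 years.
9 years / 6.25 ≈ 1.44 doublings → factor 2^1.44 ≈ 2.7.

approximately 2.7 times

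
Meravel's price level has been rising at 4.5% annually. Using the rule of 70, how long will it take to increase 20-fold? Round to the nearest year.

Doubling time ≈ 70/4.5 = 15.56 years.
20× is log₂ 20 ≈ 4.32 doublings, so ≈ 4.32 × 15.56 = 67 years.

approximately 67 years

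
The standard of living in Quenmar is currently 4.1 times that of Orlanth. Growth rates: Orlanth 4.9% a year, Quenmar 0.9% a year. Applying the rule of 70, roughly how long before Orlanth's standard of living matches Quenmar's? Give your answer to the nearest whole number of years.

Orlanth gains on Quenmar at 4.9% − 0.9% = 4 points a year.
At that relative rate the gap halves every 70/4 ≈ 17.50 years.
A 4.1 times gap takes log₂(4.1) ≈ 2.04 halvings to close: 2.04 × 17.50 ≈ 36 years.

around 36 years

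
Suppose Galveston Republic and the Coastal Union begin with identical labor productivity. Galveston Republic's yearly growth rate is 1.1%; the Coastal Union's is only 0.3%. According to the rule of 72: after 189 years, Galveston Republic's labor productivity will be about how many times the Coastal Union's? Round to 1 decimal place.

roughly 4.3 times

Only the 0.8-point difference matters.
72/0.8 ≈ 90.00 years per doubling of the ratio; 189 years gives 2.10 doublings, so ≈ 4.3×.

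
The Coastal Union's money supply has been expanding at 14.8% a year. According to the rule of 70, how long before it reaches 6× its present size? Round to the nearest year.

approximately 12 years

One doubling takes 70/14.8 = 4.73 years.
Reaching 6× takes log₂(6) ≈ 2.58 doublings.
2.58 × 4.73 ≈ 12 years.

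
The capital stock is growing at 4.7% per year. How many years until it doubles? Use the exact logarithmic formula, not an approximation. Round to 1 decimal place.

15.1 years

t = ln(2) / ln(1 + 0.047) = 0.6931 / 0.045929 ≈ 15.09.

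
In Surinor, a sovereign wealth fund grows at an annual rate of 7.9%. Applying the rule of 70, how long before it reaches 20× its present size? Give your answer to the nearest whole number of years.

One doubling takes 70/7.9 = 8.86 years.
20× is log₂ 20 ≈ 4.32 doublings, so ≈ 4.32 × 8.86 = 38 years.

around 38 years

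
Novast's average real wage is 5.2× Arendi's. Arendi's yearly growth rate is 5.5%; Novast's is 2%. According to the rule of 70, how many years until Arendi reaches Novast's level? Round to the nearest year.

What matters is the difference: 3.5 pp.
Rule of 70 on the gap: the ratio halves every 70/3.5 ≈ 20.00 years.
A 5.2× gap takes log₂(5.2) ≈ 2.38 halvings to close: 2.38 × 20.00 ≈ 48 years.

around 48 years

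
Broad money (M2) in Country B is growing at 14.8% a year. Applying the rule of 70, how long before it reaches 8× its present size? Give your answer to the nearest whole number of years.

One doubling takes 70/14.8 = 4.73 years.
8 = 2^3, so 3 doublings → 14 years.

around 14 years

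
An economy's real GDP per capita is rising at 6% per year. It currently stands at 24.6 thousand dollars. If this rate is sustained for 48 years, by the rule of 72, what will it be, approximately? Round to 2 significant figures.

approximately 390 thousand dollars

It doubles every 72/6 ≈ 12.00 years, so 48 years is 4.00 doublings.
2^4.00 ≈ 16.00; 24.6 × 16.00 ≈ 390 thousand dollars.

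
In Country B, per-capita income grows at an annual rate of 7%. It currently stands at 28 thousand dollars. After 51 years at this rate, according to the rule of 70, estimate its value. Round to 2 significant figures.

Doubling time ≈ 70/7 = 10.00 years.
51 years is 51/10.00 ≈ 5.10 doublings, a factor of 2^5.10 ≈ 34.30.
28 × 34.30 ≈ 960 thousand dollars.

960 thousand dollars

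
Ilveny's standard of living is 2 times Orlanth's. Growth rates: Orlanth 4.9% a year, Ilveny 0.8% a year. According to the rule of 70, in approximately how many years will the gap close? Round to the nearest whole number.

What matters is the difference: 4.1 pp.
Rule of 70 on the gap: the ratio halves every 70/4.1 ≈ 17.07 years.
A 2 times gap closes after 1 halving: 1 × 17.07 ≈ 17 years.

approximately 17 years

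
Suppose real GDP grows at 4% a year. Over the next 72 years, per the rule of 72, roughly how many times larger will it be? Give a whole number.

Doubling time ≈ 72/4 = 18.00 years.
72/18.00 ≈ 4 doublings, so about 2^4 = 16×.

≈ 16 times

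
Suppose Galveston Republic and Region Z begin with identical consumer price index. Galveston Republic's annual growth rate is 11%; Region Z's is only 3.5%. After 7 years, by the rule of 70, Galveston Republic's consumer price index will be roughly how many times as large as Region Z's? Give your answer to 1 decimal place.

Galveston Republic pulls ahead at 7.5 pp per year, so the ratio doubles every 70/7.5 ≈ 9.33 years.
In 7 years that's 0.75 doublings: 2^0.75 ≈ 1.7.

roughly 1.7 times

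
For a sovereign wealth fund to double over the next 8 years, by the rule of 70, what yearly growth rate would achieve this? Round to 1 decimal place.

70 / 8 ≈ 8.75, so about 8.8% per year.

approximately 8.8%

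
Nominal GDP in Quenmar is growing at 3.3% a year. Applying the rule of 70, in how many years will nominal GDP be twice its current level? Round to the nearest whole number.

≈ 21 years

Doubling time ≈ 70 / 3.3 = 21.21 years.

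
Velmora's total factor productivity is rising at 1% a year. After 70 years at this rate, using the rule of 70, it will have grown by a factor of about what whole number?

approximately 2 times

Doubling time ≈ 70/1 = 70.00 years.
70/70.00 ≈ 1 doubling, so about 2^1 = 2×.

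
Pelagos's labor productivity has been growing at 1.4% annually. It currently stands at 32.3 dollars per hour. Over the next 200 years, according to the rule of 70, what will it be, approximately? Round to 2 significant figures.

It doubles every 70/1.4 ≈ 50.00 years, so 200 years is 4.00 doublings.
2^4.00 ≈ 16.00; 32.3 × 16.00 ≈ 520 dollars per hour.

about 520 dollars per hour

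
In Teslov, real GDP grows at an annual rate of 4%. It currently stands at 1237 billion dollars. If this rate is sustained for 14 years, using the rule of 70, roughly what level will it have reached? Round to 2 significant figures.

about 2200 billion dollars

Doubling time ≈ 70/4 = 17.50 years.
14 years is 14/17.50 ≈ 0.80 doublings, a factor of 2^0.80 ≈ 1.74.
1237 × 1.74 ≈ 2200 billion dollars.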